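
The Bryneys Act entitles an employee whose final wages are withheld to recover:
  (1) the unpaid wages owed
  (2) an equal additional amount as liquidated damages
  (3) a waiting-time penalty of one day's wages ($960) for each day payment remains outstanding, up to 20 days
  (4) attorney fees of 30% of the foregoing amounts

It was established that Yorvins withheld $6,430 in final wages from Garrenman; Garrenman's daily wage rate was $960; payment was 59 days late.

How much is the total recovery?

$41,678

Liquidated damages (equal amount): $6,430
Penalty days: min(59, 20) = 20
Waiting-time penalty: 20 × $960 = $19,200
Subtotal: $6,430 + $6,430 + $19,200 = $32,060
Attorney fees: 30% of $32,060 = $9,618
Total award: $32,060 + $9,618 = $41,678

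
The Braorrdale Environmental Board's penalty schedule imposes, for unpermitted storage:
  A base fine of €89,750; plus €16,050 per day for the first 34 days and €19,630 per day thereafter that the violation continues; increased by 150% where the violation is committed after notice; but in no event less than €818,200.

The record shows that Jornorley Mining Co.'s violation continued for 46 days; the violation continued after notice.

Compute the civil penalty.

€2,177,525

First 34 days: 34 × €16,050 = €545,700
Remaining days: (46 − 34) × €19,630 = €235,560
Per-day component: €545,700 + €235,560 = €781,260
Base plus per-day: €89,750 + €781,260 = €871,010
Enhancement: 150% of €871,010 = €1,306,515
Enhanced fine: €871,010 + €1,306,515 = €2,177,525
Minimum €818,200: €2,177,525 meets the minimum, no increase.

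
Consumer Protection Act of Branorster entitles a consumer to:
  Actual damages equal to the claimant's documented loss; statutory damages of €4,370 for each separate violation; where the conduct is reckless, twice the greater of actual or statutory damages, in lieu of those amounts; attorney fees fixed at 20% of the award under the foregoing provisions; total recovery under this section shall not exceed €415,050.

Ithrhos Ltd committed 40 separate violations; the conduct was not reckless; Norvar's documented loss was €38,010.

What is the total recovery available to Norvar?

€255,372

Statutory damages: 40 × €4,370 = €174,800
Conduct not reckless: the in-lieu enhancement does not apply.
Actual plus statutory damages: €38,010 + €174,800 = €212,810
Attorney fees: 20% of €212,810 = €42,562
Total before cap: €212,810 + €42,562 = €255,372
Cap at €415,050: €255,372 is within the cap, no reduction.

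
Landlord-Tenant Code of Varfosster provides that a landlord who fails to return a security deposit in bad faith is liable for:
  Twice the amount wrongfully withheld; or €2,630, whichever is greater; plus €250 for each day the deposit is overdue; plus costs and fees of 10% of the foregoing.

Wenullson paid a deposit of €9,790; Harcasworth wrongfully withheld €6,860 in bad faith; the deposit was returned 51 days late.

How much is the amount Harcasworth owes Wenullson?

€29,117

Doubled: 2 × €6,860 = €13,720
Minimum €2,630: €13,720 meets the minimum, no increase.
Late-return penalty: 51 × €250 = €12,750
Damages plus late penalty: €13,720 + €12,750 = €26,470
Costs and fees: 10% of €26,470 = €2,647
Total recovery: €26,470 + €2,647 = €29,117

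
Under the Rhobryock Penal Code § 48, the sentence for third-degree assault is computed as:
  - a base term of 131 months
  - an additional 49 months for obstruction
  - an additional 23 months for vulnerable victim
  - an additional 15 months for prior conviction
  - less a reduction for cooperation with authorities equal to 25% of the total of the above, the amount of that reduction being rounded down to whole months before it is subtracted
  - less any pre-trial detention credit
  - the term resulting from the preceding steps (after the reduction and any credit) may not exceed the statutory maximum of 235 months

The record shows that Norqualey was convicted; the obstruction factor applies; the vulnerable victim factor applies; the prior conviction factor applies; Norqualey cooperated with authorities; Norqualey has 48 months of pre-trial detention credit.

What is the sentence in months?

Sentence: 116 months

Obstruction enhancement: +49 months
Vulnerable victim enhancement: +23 months
Prior conviction enhancement: +15 months
Adjusted term: 131 months + 49 months + 23 months + 15 months = 218 months
Cooperation with authorities reduction: 25% of 218 months = 54 months (rounded down)
After reduction: 218 − 54 = 164 months
Less pre-trial detention credit: 164 months − 48 months = 116 months
Cap at 235 months: 116 months is within the cap, no reduction.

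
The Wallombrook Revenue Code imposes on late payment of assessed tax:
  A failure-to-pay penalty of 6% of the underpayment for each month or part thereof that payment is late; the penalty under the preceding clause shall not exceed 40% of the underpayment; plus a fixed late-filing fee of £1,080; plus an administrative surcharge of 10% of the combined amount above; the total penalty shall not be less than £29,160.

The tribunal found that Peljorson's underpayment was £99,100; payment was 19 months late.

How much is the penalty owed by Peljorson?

£44,792

Accrued rate: 6% × 19 = 114%, capped at 40% → 40%
Failure-to-pay penalty: 40% of £99,100 = £39,640
Penalty before surcharge: £39,640 + £1,080 = £40,720
Administrative surcharge: 10% of £40,720 = £4,072
Total penalty: £40,720 + £4,072 = £44,792
Minimum £29,160: £44,792 meets the minimum, no increase.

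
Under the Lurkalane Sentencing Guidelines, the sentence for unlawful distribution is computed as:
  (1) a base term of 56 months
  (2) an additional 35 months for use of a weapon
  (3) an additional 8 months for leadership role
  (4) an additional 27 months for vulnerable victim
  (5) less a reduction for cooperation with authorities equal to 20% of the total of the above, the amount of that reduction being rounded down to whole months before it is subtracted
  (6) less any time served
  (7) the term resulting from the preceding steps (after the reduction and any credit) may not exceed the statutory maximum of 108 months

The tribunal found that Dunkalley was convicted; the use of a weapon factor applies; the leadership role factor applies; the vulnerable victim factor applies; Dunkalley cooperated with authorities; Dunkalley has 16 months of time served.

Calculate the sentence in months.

85 months

Use of a weapon enhancement: +35 months
Leadership role enhancement: +8 months
Vulnerable victim enhancement: +27 months
Adjusted term: 56 months + 35 months + 8 months + 27 months = 126 months
Cooperation with authorities reduction: 20% of 126 months = 25 months (rounded down)
After reduction: 126 − 25 = 101 months
Less time served: 101 months − 16 months = 85 months
Cap at 108 months: 85 months is within the cap, no reduction.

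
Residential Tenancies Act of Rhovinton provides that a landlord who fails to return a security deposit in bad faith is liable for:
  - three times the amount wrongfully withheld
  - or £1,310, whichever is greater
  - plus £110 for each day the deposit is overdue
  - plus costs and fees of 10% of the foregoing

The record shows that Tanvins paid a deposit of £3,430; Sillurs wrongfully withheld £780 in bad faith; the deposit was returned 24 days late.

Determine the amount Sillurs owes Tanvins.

Trebled: 3 × £780 = £2,340
Minimum £1,310: £2,340 meets the minimum, no increase.
Late-return penalty: 24 × £110 = £2,640
Damages plus late penalty: £2,340 + £2,640 = £4,980
Costs and fees: 10% of £4,980 = £498
Total recovery: £4,980 + £498 = £5,478

Recovery: £5,478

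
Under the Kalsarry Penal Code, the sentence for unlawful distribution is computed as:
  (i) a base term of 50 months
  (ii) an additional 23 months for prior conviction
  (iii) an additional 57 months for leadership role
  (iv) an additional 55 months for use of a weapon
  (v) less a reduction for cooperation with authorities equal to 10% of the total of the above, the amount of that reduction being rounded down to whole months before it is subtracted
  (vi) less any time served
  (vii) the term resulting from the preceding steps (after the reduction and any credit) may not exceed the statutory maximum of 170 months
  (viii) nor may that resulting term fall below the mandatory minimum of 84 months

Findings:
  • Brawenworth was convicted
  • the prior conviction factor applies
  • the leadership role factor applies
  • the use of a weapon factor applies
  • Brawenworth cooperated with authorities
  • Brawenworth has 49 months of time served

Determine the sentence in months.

118 months

Prior conviction enhancement: +23 months
Leadership role enhancement: +57 months
Use of a weapon enhancement: +55 months
Adjusted term: 50 months + 23 months + 57 months + 55 months = 185 months
Cooperation with authorities reduction: 10% of 185 months = 18 months (rounded down)
After reduction: 185 − 18 = 167 months
Less time served: 167 months − 49 months = 118 months
Cap at 170 months: 118 months is within the cap, no reduction.
Minimum 84 months: 118 months meets the minimum, no increase.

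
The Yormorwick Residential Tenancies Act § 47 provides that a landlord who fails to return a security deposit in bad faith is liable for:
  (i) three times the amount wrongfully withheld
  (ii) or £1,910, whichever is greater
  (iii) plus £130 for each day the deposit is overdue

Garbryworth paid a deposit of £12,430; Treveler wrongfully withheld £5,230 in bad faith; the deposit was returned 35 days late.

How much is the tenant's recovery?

Trebled: 3 × £5,230 = £15,690
Minimum £1,910: £15,690 meets the minimum, no increase.
Late-return penalty: 35 × £130 = £4,550
Damages plus late penalty: £15,690 + £4,550 = £20,240

£20,240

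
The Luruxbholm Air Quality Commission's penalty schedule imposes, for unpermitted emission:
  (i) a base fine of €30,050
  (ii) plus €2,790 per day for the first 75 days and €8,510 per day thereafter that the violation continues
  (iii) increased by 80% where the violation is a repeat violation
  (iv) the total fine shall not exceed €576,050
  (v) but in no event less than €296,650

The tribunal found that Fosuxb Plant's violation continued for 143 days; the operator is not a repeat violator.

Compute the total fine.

First 75 days: 75 × €2,790 = €209,250
Remaining days: (143 − 75) × €8,510 = €578,680
Per-day component: €209,250 + €578,680 = €787,930
Base plus per-day: €30,050 + €787,930 = €817,980
The operator is not a repeat violator: no 80% increase.
Cap at €576,050: €817,980 exceeds the cap → €576,050
Minimum €296,650: €576,050 meets the minimum, no increase.

€576,050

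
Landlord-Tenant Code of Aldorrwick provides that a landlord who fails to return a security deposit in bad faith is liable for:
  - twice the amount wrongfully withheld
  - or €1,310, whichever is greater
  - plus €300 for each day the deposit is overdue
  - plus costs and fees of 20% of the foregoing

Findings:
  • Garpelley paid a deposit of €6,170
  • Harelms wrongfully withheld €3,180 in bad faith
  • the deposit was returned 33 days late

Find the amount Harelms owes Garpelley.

Recovery: €19,512

Doubled: 2 × €3,180 = €6,360
Minimum €1,310: €6,360 meets the minimum, no increase.
Late-return penalty: 33 × €300 = €9,900
Damages plus late penalty: €6,360 + €9,900 = €16,260
Costs and fees: 20% of €16,260 = €3,252
Total recovery: €16,260 + €3,252 = €19,512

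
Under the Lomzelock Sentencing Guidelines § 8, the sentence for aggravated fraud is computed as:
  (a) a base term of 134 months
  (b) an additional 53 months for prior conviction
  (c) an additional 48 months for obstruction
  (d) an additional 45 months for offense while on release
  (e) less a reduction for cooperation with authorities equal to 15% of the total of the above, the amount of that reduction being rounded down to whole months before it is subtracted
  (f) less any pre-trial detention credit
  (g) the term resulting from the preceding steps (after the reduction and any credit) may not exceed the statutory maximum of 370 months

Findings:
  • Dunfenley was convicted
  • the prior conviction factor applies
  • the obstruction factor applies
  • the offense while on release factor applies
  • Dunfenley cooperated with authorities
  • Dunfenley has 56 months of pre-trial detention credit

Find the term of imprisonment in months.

Prior conviction enhancement: +53 months
Obstruction enhancement: +48 months
Offense while on release enhancement: +45 months
Adjusted term: 134 months + 53 months + 48 months + 45 months = 280 months
Cooperation with authorities reduction: 15% of 280 months = 42 months (rounded down)
After reduction: 280 − 42 = 238 months
Less pre-trial detention credit: 238 months − 56 months = 182 months
Cap at 370 months: 182 months is within the cap, no reduction.

182 months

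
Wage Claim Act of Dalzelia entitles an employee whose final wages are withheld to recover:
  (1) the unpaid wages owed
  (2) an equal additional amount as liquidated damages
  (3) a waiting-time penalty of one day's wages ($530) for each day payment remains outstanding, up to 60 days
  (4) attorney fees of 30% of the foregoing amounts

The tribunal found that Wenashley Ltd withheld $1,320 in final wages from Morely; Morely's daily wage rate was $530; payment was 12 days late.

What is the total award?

$11,700

Liquidated damages (equal amount): $1,320
Penalty days: min(12, 60) = 12
Waiting-time penalty: 12 × $530 = $6,360
Subtotal: $1,320 + $1,320 + $6,360 = $9,000
Attorney fees: 30% of $9,000 = $2,700
Total award: $9,000 + $2,700 = $11,700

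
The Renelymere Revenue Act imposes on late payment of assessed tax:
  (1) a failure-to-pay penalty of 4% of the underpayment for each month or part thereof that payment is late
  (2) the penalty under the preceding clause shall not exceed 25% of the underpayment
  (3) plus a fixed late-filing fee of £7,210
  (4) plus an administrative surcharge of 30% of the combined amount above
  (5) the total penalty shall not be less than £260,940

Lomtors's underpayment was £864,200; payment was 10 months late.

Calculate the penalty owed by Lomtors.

Accrued rate: 4% × 10 = 40%, capped at 25% → 25%
Failure-to-pay penalty: 25% of £864,200 = £216,050
Penalty before surcharge: £216,050 + £7,210 = £223,260
Administrative surcharge: 30% of £223,260 = £66,978
Total penalty: £223,260 + £66,978 = £290,238
Minimum £260,940: £290,238 meets the minimum, no increase.

£290,238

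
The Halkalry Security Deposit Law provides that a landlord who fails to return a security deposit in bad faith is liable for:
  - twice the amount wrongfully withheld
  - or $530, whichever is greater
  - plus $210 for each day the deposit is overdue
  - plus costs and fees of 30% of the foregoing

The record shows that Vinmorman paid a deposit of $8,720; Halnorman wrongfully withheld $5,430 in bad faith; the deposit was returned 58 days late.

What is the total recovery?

Doubled: 2 × $5,430 = $10,860
Minimum $530: $10,860 meets the minimum, no increase.
Late-return penalty: 58 × $210 = $12,180
Damages plus late penalty: $10,860 + $12,180 = $23,040
Costs and fees: 30% of $23,040 = $6,912
Total recovery: $23,040 + $6,912 = $29,952

$29,952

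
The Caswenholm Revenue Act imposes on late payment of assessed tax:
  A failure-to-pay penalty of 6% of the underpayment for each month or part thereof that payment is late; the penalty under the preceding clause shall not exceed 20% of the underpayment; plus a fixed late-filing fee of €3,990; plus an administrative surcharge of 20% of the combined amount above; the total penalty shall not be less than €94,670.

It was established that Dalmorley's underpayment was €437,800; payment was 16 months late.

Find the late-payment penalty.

€109,860

Accrued rate: 6% × 16 = 96%, capped at 20% → 20%
Failure-to-pay penalty: 20% of €437,800 = €87,560
Penalty before surcharge: €87,560 + €3,990 = €91,550
Administrative surcharge: 20% of €91,550 = €18,310
Total penalty: €91,550 + €18,310 = €109,860
Minimum €94,670: €109,860 meets the minimum, no increase.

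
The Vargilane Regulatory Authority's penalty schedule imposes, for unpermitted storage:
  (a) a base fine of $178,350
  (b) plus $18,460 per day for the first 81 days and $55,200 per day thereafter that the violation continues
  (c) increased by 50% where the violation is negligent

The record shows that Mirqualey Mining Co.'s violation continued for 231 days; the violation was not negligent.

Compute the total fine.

$9,953,610

First 81 days: 81 × $18,460 = $1,495,260
Remaining days: (231 − 81) × $55,200 = $8,280,000
Per-day component: $1,495,260 + $8,280,000 = $9,775,260
Base plus per-day: $178,350 + $9,775,260 = $9,953,610
The violation was not negligent: no 50% increase.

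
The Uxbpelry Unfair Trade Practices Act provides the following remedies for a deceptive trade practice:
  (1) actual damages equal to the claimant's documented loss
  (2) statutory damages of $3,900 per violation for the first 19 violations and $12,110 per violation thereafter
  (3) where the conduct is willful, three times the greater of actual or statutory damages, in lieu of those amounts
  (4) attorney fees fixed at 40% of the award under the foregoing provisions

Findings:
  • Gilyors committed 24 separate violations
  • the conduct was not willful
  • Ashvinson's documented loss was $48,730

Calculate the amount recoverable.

$256,732

First 19 violations: 19 × $3,900 = $74,100
Remaining violations: (24 − 19) × $12,110 = $60,550
Statutory damages: $74,100 + $60,550 = $134,650
Conduct not willful: the in-lieu enhancement does not apply.
Actual plus statutory damages: $48,730 + $134,650 = $183,380
Attorney fees: 40% of $183,380 = $73,352
Total recovery: $183,380 + $73,352 = $256,732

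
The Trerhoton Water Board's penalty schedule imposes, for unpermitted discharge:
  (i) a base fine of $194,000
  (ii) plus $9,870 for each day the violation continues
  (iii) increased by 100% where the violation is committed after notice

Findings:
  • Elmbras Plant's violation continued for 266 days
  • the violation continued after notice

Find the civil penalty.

Per-day component: 266 × $9,870 = $2,625,420
Base plus per-day: $194,000 + $2,625,420 = $2,819,420
Enhancement: 100% of $2,819,420 = $2,819,420
Enhanced fine: $2,819,420 + $2,819,420 = $5,638,840

Civil penalty: $5,638,840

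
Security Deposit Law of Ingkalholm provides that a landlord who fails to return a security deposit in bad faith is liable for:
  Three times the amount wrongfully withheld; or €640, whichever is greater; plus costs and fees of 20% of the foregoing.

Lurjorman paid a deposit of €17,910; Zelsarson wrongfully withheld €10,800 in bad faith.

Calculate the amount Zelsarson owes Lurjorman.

€38,880

Trebled: 3 × €10,800 = €32,400
Minimum €640: €32,400 meets the minimum, no increase.
Costs and fees: 20% of €32,400 = €6,480
Total recovery: €32,400 + €6,480 = €38,880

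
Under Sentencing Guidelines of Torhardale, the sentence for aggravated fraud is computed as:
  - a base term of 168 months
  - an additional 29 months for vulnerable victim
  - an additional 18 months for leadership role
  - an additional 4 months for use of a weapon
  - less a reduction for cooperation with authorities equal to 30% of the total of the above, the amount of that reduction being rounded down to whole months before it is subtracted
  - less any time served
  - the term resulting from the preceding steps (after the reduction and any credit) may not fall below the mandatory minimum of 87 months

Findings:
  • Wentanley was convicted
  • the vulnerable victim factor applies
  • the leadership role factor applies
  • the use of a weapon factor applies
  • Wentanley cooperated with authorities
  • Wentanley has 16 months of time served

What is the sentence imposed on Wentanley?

138 months

Vulnerable victim enhancement: +29 months
Leadership role enhancement: +18 months
Use of a weapon enhancement: +4 months
Adjusted term: 168 months + 29 months + 18 months + 4 months = 219 months
Cooperation with authorities reduction: 30% of 219 months = 65 months (rounded down)
After reduction: 219 − 65 = 154 months
Less time served: 154 months − 16 months = 138 months
Minimum 87 months: 138 months meets the minimum, no increase.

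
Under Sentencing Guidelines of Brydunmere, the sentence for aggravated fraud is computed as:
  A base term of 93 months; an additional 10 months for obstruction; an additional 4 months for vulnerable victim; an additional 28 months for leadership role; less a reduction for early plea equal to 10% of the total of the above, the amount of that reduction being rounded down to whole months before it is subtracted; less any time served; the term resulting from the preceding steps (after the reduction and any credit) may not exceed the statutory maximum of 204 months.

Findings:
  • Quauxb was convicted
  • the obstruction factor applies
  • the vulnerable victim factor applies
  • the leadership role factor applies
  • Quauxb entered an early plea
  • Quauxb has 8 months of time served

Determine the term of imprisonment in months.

Obstruction enhancement: +10 months
Vulnerable victim enhancement: +4 months
Leadership role enhancement: +28 months
Adjusted term: 93 months + 10 months + 4 months + 28 months = 135 months
Early plea reduction: 10% of 135 months = 13 months (rounded down)
After reduction: 135 − 13 = 122 months
Less time served: 122 months − 8 months = 114 months
Cap at 204 months: 114 months is within the cap, no reduction.

114 months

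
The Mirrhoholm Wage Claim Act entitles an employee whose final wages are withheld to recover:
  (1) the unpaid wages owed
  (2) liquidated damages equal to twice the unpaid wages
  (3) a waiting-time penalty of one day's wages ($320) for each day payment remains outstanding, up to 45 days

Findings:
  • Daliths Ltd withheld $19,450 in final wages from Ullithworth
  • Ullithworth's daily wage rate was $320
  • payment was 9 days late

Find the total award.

$61,230

Doubled: 2 × $19,450 = $38,900
Penalty days: min(9, 45) = 9
Waiting-time penalty: 9 × $320 = $2,880
Total award: $19,450 + $38,900 + $2,880 = $61,230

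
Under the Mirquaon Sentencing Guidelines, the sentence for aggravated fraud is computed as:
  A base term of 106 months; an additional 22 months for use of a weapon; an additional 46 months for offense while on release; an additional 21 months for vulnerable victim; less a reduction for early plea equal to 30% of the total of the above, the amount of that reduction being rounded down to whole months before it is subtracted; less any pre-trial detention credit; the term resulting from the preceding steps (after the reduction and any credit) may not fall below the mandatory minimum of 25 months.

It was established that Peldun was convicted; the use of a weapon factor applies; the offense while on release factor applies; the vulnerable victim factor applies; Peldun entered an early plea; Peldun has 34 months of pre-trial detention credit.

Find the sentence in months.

Use of a weapon enhancement: +22 months
Offense while on release enhancement: +46 months
Vulnerable victim enhancement: +21 months
Adjusted term: 106 months + 22 months + 46 months + 21 months = 195 months
Early plea reduction: 30% of 195 months = 58 months (rounded down)
After reduction: 195 − 58 = 137 months
Less pre-trial detention credit: 137 months − 34 months = 103 months
Minimum 25 months: 103 months meets the minimum, no increase.

103 months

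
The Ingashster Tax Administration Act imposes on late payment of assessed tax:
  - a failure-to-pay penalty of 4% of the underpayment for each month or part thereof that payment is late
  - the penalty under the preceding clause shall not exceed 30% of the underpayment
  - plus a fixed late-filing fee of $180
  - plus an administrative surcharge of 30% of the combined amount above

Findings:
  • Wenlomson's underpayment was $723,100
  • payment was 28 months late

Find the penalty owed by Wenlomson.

Accrued rate: 4% × 28 = 112%, capped at 30% → 30%
Failure-to-pay penalty: 30% of $723,100 = $216,930
Penalty before surcharge: $216,930 + $180 = $217,110
Administrative surcharge: 30% of $217,110 = $65,133
Total penalty: $217,110 + $65,133 = $282,243

$282,243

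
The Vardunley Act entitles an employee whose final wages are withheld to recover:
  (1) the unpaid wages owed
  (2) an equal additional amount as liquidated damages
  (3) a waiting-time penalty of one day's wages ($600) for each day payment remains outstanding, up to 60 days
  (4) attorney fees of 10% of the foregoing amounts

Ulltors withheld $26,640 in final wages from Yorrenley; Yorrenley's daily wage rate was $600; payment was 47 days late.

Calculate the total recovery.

$89,628

Liquidated damages (equal amount): $26,640
Penalty days: min(47, 60) = 47
Waiting-time penalty: 47 × $600 = $28,200
Subtotal: $26,640 + $26,640 + $28,200 = $81,480
Attorney fees: 10% of $81,480 = $8,148
Total award: $81,480 + $8,148 = $89,628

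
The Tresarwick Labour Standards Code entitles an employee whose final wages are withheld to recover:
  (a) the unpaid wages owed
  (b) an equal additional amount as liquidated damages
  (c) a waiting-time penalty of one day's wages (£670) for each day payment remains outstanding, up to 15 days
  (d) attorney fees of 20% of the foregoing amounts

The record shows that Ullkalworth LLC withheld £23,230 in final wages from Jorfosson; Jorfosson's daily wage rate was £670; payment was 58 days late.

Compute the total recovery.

Liquidated damages (equal amount): £23,230
Penalty days: min(58, 15) = 15
Waiting-time penalty: 15 × £670 = £10,050
Subtotal: £23,230 + £23,230 + £10,050 = £56,510
Attorney fees: 20% of £56,510 = £11,302
Total award: £56,510 + £11,302 = £67,812

£67,812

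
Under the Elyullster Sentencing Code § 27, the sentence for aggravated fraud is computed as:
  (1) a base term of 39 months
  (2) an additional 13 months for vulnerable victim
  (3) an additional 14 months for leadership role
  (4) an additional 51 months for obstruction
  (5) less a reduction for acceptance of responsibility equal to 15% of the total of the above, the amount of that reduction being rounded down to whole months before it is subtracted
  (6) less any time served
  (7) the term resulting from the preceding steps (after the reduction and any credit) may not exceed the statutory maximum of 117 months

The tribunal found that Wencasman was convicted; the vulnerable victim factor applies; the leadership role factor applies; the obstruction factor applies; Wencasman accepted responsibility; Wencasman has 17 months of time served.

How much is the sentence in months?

83 months

Vulnerable victim enhancement: +13 months
Leadership role enhancement: +14 months
Obstruction enhancement: +51 months
Adjusted term: 39 months + 13 months + 14 months + 51 months = 117 months
Acceptance of responsibility reduction: 15% of 117 months = 17 months (rounded down)
After reduction: 117 − 17 = 100 months
Less time served: 100 months − 17 months = 83 months
Cap at 117 months: 83 months is within the cap, no reduction.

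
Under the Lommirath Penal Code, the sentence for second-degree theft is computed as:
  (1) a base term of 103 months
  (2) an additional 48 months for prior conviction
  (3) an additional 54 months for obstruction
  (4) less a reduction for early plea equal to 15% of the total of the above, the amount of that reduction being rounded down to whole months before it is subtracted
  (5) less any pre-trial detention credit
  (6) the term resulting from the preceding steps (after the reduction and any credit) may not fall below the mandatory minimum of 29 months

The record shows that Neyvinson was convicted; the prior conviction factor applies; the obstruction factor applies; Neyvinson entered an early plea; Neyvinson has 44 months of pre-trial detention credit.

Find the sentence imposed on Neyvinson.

131 months

Prior conviction enhancement: +48 months
Obstruction enhancement: +54 months
Adjusted term: 103 months + 48 months + 54 months = 205 months
Early plea reduction: 15% of 205 months = 30 months (rounded down)
After reduction: 205 − 30 = 175 months
Less pre-trial detention credit: 175 months − 44 months = 131 months
Minimum 29 months: 131 months meets the minimum, no increase.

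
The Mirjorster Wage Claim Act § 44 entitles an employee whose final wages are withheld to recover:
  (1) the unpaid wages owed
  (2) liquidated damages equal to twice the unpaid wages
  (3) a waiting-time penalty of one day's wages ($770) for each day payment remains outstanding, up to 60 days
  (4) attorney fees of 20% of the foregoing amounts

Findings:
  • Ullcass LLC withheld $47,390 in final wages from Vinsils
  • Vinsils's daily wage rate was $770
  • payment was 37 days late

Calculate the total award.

Doubled: 2 × $47,390 = $94,780
Penalty days: min(37, 60) = 37
Waiting-time penalty: 37 × $770 = $28,490
Subtotal: $47,390 + $94,780 + $28,490 = $170,660
Attorney fees: 20% of $170,660 = $34,132
Total award: $170,660 + $34,132 = $204,792

$204,792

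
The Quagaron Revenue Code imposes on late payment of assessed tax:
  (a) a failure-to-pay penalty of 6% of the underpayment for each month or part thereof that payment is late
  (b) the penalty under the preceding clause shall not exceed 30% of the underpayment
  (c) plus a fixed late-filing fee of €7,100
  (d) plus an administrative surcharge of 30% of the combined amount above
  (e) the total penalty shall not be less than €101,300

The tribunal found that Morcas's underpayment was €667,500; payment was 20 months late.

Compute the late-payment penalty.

Accrued rate: 6% × 20 = 120%, capped at 30% → 30%
Failure-to-pay penalty: 30% of €667,500 = €200,250
Penalty before surcharge: €200,250 + €7,100 = €207,350
Administrative surcharge: 30% of €207,350 = €62,205
Total penalty: €207,350 + €62,205 = €269,555
Minimum €101,300: €269,555 meets the minimum, no increase.

€269,555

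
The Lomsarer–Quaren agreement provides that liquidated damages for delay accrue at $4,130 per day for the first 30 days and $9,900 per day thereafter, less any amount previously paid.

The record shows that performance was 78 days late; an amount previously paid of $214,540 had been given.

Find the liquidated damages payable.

First 30 days: 30 × $4,130 = $123,900
Remaining days: (78 − 30) × $9,900 = $475,200
Accrued per-day damages: $123,900 + $475,200 = $599,100
Less amount previously paid: $599,100 − $214,540 = $384,560

$384,560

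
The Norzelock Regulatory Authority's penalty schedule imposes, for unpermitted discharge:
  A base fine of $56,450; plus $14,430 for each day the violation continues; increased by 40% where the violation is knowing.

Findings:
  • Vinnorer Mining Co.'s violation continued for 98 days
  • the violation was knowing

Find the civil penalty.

$2,058,826

Per-day component: 98 × $14,430 = $1,414,140
Base plus per-day: $56,450 + $1,414,140 = $1,470,590
Enhancement: 40% of $1,470,590 = $588,236
Enhanced fine: $1,470,590 + $588,236 = $2,058,826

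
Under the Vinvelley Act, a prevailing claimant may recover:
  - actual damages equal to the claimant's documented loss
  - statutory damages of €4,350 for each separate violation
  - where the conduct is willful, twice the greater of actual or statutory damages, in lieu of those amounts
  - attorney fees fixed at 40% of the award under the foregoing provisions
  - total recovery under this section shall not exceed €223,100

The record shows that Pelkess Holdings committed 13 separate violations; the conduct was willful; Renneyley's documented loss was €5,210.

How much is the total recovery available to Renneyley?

Statutory damages: 13 × €4,350 = €56,550
Greater of actual damages (€5,210) or statutory damages (€56,550): €56,550
Doubled: 2 × €56,550 = €113,100
Attorney fees: 40% of €113,100 = €45,240
Total before cap: €113,100 + €45,240 = €158,340
Cap at €223,100: €158,340 is within the cap, no reduction.

€158,340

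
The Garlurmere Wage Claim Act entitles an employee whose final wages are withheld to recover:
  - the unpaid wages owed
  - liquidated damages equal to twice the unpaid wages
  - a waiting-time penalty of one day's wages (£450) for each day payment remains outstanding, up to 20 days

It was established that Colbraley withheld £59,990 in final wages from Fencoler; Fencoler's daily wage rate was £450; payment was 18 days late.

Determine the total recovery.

Doubled: 2 × £59,990 = £119,980
Penalty days: min(18, 20) = 18
Waiting-time penalty: 18 × £450 = £8,100
Total award: £59,990 + £119,980 + £8,100 = £188,070

£188,070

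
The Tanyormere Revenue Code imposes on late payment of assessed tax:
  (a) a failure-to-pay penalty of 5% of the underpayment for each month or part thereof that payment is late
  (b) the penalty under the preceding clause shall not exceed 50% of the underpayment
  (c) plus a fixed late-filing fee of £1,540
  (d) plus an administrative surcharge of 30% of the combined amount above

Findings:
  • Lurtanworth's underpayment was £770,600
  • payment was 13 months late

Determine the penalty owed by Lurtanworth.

Accrued rate: 5% × 13 = 65%, capped at 50% → 50%
Failure-to-pay penalty: 50% of £770,600 = £385,300
Penalty before surcharge: £385,300 + £1,540 = £386,840
Administrative surcharge: 30% of £386,840 = £116,052
Total penalty: £386,840 + £116,052 = £502,892

£502,892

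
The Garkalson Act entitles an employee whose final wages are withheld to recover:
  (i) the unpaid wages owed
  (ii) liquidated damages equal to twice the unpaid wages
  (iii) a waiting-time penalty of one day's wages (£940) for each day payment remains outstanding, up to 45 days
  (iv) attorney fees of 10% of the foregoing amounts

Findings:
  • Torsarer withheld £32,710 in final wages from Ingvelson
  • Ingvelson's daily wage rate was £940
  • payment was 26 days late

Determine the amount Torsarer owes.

Doubled: 2 × £32,710 = £65,420
Penalty days: min(26, 45) = 26
Waiting-time penalty: 26 × £940 = £24,440
Subtotal: £32,710 + £65,420 + £24,440 = £122,570
Attorney fees: 10% of £122,570 = £12,257
Total award: £122,570 + £12,257 = £134,827

£134,827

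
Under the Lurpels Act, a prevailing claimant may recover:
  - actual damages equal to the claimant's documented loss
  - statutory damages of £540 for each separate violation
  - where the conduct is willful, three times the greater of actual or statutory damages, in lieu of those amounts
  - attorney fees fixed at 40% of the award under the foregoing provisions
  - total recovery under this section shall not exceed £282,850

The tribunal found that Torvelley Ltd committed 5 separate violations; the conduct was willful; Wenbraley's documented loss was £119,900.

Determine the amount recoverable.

Statutory damages: 5 × £540 = £2,700
Greater of actual damages (£119,900) or statutory damages (£2,700): £119,900
Trebled: 3 × £119,900 = £359,700
Attorney fees: 40% of £359,700 = £143,880
Total before cap: £359,700 + £143,880 = £503,580
Cap at £282,850: £503,580 exceeds the cap → £282,850

Total recovery: £282,850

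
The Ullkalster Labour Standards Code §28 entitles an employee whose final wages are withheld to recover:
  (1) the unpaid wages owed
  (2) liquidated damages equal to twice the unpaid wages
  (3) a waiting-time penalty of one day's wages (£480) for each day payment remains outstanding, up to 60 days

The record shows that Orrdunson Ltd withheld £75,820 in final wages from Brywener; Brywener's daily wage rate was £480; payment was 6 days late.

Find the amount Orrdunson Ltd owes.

Doubled: 2 × £75,820 = £151,640
Penalty days: min(6, 60) = 6
Waiting-time penalty: 6 × £480 = £2,880
Total award: £75,820 + £151,640 + £2,880 = £230,340

£230,340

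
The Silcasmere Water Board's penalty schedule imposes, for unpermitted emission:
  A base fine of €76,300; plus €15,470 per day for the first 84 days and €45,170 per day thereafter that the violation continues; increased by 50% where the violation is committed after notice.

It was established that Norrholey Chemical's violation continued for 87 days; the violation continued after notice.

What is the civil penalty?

First 84 days: 84 × €15,470 = €1,299,480
Remaining days: (87 − 84) × €45,170 = €135,510
Per-day component: €1,299,480 + €135,510 = €1,434,990
Base plus per-day: €76,300 + €1,434,990 = €1,511,290
Enhancement: 50% of €1,511,290 = €755,645
Enhanced fine: €1,511,290 + €755,645 = €2,266,935

€2,266,935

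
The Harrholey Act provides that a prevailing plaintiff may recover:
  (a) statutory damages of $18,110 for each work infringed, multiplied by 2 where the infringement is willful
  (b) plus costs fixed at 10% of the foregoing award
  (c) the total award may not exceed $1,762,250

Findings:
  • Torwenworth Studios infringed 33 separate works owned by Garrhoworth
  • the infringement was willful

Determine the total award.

Statutory damages: 33 × $18,110 = $597,630
Doubled: 2 × $597,630 = $1,195,260
Costs: 10% of $1,195,260 = $119,526
Award plus costs: $1,195,260 + $119,526 = $1,314,786
Cap at $1,762,250: $1,314,786 is within the cap, no reduction.

$1,314,786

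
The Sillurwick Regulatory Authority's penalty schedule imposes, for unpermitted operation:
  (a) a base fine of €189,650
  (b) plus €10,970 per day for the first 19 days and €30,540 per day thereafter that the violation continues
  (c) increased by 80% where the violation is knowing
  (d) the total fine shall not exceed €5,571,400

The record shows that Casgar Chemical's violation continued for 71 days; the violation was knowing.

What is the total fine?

First 19 days: 19 × €10,970 = €208,430
Remaining days: (71 − 19) × €30,540 = €1,588,080
Per-day component: €208,430 + €1,588,080 = €1,796,510
Base plus per-day: €189,650 + €1,796,510 = €1,986,160
Enhancement: 80% of €1,986,160 = €1,588,928
Enhanced fine: €1,986,160 + €1,588,928 = €3,575,088
Cap at €5,571,400: €3,575,088 is within the cap, no reduction.

Civil penalty: €3,575,088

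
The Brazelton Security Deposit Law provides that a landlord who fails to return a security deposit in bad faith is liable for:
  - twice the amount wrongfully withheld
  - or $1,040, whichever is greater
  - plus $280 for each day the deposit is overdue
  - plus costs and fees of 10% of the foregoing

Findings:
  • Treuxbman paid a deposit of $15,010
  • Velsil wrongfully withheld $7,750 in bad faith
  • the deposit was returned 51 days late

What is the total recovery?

Doubled: 2 × $7,750 = $15,500
Minimum $1,040: $15,500 meets the minimum, no increase.
Late-return penalty: 51 × $280 = $14,280
Damages plus late penalty: $15,500 + $14,280 = $29,780
Costs and fees: 10% of $29,780 = $2,978
Total recovery: $29,780 + $2,978 = $32,758

$32,758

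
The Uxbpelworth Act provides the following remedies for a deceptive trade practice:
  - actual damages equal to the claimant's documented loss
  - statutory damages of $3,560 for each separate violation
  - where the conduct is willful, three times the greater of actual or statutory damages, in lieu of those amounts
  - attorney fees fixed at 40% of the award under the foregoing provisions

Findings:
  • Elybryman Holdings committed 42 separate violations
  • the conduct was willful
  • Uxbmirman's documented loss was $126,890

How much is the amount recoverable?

$627,984

Statutory damages: 42 × $3,560 = $149,520
Greater of actual damages ($126,890) or statutory damages ($149,520): $149,520
Trebled: 3 × $149,520 = $448,560
Attorney fees: 40% of $448,560 = $179,424
Total recovery: $448,560 + $179,424 = $627,984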